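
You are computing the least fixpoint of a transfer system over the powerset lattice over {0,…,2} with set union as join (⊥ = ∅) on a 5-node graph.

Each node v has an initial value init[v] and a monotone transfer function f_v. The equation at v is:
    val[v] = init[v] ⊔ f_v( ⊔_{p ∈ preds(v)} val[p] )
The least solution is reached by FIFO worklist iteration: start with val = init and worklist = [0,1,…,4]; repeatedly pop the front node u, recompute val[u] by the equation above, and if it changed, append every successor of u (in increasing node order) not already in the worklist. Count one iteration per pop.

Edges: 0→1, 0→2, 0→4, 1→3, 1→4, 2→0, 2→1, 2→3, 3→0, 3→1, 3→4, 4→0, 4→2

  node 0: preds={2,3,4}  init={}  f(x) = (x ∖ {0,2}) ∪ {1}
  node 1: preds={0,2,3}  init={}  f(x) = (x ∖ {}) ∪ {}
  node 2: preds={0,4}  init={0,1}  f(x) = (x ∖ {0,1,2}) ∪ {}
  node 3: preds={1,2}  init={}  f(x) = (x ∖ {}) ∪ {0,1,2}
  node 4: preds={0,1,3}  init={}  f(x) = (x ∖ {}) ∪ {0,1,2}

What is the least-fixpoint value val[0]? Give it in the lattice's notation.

{1}

Iteration log — 10 steps:
  step 1. node 0  ⊔preds={0,1}  new={1}  old={}  +wl: 
  step 2. node 1  ⊔preds={0,1}  new={0,1}  old={}  +wl: 
  step 3. node 2  ⊔preds={1}  new={0,1}  stable
  step 4. node 3  ⊔preds={0,1}  new={0,1,2}  old={}  +wl: 0,1
  step 5. node 4  ⊔preds={0,1,2}  new={0,1,2}  old={}  +wl: 2
  step 6. node 0  ⊔preds={0,1,2}  new={1}  stable
  step 7. node 1  ⊔preds={0,1,2}  new={0,1,2}  old={0,1}  +wl: 3,4
  step 8. node 2  ⊔preds={0,1,2}  new={0,1}  stable
  step 9. node 3  ⊔preds={0,1,2}  new={0,1,2}  stable
  step 10. node 4  ⊔preds={0,1,2}  new={0,1,2}  stable

Least fixpoint reached:
  node 0: {1}
  node 1: {0,1,2}
  node 2: {0,1}
  node 3: {0,1,2}
  node 4: {0,1,2}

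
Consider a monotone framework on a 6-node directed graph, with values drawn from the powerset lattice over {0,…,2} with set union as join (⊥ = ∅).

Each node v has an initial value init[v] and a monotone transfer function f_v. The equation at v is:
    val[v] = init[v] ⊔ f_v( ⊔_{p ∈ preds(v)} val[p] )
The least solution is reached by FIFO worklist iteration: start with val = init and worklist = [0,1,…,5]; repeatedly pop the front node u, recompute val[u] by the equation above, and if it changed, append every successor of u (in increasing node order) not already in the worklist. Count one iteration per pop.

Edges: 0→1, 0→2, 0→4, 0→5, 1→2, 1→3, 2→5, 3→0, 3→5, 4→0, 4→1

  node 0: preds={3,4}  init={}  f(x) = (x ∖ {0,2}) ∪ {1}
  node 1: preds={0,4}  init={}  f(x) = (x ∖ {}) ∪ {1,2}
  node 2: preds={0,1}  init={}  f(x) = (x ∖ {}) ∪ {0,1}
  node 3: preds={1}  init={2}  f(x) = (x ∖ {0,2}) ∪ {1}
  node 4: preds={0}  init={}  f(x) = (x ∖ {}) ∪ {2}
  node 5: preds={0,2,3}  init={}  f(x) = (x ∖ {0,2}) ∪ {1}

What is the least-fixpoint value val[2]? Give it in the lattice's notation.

Worklist (8 pops):
  #1 pop 0: in={2} → {1} (was {}); enqueue []
  #2 pop 1: in={1} → {1,2} (was {}); enqueue []
  #3 pop 2: in={1,2} → {0,1,2} (was {}); enqueue []
  #4 pop 3: in={1,2} → {1,2} (was {2}); enqueue [0]
  #5 pop 4: in={1} → {1,2} (was {}); enqueue [1]
  #6 pop 5: in={0,1,2} → {1} (was {}); enqueue []
  #7 pop 0: in={1,2} → {1} (no change)
  #8 pop 1: in={1,2} → {1,2} (no change)

Fixpoint:
  val[0] = {1}
  val[1] = {1,2}
  val[2] = {0,1,2}
  val[3] = {1,2}
  val[4] = {1,2}
  val[5] = {1}

{0,1,2}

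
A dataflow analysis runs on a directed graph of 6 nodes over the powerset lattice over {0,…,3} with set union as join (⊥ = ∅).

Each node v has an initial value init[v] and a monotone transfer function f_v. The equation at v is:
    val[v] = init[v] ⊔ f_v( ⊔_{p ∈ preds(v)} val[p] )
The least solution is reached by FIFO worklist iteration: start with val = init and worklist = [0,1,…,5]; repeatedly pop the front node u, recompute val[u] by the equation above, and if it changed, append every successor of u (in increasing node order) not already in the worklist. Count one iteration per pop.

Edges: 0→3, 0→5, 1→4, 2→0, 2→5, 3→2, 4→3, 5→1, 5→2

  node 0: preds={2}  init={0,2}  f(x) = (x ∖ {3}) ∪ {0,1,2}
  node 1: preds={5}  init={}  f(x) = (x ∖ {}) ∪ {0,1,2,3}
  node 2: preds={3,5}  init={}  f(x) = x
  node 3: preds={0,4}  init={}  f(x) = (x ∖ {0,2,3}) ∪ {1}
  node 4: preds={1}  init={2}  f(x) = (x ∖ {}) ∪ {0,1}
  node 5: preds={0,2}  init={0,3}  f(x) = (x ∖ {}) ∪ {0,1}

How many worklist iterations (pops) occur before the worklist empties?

12

Iteration log — 12 steps:
  step 1. node 0  ⊔preds={}  new={0,1,2}  old={0,2}  +wl: 
  step 2. node 1  ⊔preds={0,3}  new={0,1,2,3}  old={}  +wl: 
  step 3. node 2  ⊔preds={0,3}  new={0,3}  old={}  +wl: 0
  step 4. node 3  ⊔preds={0,1,2}  new={1}  old={}  +wl: 2
  step 5. node 4  ⊔preds={0,1,2,3}  new={0,1,2,3}  old={2}  +wl: 3
  step 6. node 5  ⊔preds={0,1,2,3}  new={0,1,2,3}  old={0,3}  +wl: 1
  step 7. node 0  ⊔preds={0,3}  new={0,1,2}  stable
  step 8. node 2  ⊔preds={0,1,2,3}  new={0,1,2,3}  old={0,3}  +wl: 0,5
  step 9. node 3  ⊔preds={0,1,2,3}  new={1}  stable
  step 10. node 1  ⊔preds={0,1,2,3}  new={0,1,2,3}  stable
  step 11. node 0  ⊔preds={0,1,2,3}  new={0,1,2}  stable
  step 12. node 5  ⊔preds={0,1,2,3}  new={0,1,2,3}  stable

Least fixpoint reached:
  node 0: {0,1,2}
  node 1: {0,1,2,3}
  node 2: {0,1,2,3}
  node 3: {1}
  node 4: {0,1,2,3}
  node 5: {0,1,2,3}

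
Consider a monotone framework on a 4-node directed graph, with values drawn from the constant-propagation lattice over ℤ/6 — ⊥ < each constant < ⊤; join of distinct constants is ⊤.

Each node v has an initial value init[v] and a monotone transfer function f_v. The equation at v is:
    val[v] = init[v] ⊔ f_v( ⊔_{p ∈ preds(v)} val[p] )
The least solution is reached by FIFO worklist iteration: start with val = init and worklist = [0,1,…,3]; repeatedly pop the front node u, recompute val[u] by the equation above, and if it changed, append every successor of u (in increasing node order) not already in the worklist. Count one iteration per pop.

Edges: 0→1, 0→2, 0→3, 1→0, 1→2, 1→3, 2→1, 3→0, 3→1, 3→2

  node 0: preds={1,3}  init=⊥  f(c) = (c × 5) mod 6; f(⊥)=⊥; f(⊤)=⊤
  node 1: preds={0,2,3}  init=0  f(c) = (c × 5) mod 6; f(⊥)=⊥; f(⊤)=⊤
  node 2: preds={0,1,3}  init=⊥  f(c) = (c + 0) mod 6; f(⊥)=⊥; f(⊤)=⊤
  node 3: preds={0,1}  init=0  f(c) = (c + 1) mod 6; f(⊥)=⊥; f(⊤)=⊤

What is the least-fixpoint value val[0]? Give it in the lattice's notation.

⊤

Trace (9 dequeues):
  [1] u=0 | in 0 | out 0 | prev ⊥ | push {}
  [2] u=1 | in 0 | out 0 | ==
  [3] u=2 | in 0 | out 0 | prev ⊥ | push {1}
  [4] u=3 | in 0 | out ⊤ | prev 0 | push {0,2}
  [5] u=1 | in ⊤ | out ⊤ | prev 0 | push {3}
  [6] u=0 | in ⊤ | out ⊤ | prev 0 | push {1}
  [7] u=2 | in ⊤ | out ⊤ | prev 0 | push {}
  [8] u=3 | in ⊤ | out ⊤ | ==
  [9] u=1 | in ⊤ | out ⊤ | ==

Converged values:
  [0] ⊤
  [1] ⊤
  [2] ⊤
  [3] ⊤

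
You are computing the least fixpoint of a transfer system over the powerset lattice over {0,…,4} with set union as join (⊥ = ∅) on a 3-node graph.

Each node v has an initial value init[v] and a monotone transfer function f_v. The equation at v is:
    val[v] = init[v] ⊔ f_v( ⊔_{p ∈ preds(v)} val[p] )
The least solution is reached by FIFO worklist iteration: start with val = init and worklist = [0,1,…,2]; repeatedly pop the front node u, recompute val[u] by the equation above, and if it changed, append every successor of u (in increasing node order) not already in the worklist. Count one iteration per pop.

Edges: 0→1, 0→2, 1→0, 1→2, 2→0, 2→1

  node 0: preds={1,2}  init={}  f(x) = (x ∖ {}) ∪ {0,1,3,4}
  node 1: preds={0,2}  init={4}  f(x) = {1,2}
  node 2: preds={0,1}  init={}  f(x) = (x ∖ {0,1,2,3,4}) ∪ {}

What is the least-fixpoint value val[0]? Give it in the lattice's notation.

{0,1,2,3,4}

Iteration log — 6 steps:
  step 1. node 0  ⊔preds={4}  new={0,1,3,4}  old={}  +wl: 
  step 2. node 1  ⊔preds={0,1,3,4}  new={1,2,4}  old={4}  +wl: 0
  step 3. node 2  ⊔preds={0,1,2,3,4}  new={}  stable
  step 4. node 0  ⊔preds={1,2,4}  new={0,1,2,3,4}  old={0,1,3,4}  +wl: 1,2
  step 5. node 1  ⊔preds={0,1,2,3,4}  new={1,2,4}  stable
  step 6. node 2  ⊔preds={0,1,2,3,4}  new={}  stable

Least fixpoint reached:
  node 0: {0,1,2,3,4}
  node 1: {1,2,4}
  node 2: {}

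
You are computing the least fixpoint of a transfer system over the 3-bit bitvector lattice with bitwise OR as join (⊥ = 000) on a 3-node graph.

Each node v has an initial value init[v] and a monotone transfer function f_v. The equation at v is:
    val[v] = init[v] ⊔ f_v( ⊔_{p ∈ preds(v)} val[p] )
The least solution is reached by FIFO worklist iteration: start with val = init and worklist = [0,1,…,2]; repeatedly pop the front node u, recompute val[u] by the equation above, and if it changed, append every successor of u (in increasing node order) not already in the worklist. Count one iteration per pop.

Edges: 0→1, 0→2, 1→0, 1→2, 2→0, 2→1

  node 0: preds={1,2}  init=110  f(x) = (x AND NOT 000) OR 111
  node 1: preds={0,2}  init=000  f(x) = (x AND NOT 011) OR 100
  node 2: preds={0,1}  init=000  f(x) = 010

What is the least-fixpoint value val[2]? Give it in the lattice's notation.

010

Trace (5 dequeues):
  [1] u=0 | in 000 | out 111 | prev 110 | push {}
  [2] u=1 | in 111 | out 100 | prev 000 | push {0}
  [3] u=2 | in 111 | out 010 | prev 000 | push {1}
  [4] u=0 | in 110 | out 111 | ==
  [5] u=1 | in 111 | out 100 | ==

Converged values:
  [0] 111
  [1] 100
  [2] 010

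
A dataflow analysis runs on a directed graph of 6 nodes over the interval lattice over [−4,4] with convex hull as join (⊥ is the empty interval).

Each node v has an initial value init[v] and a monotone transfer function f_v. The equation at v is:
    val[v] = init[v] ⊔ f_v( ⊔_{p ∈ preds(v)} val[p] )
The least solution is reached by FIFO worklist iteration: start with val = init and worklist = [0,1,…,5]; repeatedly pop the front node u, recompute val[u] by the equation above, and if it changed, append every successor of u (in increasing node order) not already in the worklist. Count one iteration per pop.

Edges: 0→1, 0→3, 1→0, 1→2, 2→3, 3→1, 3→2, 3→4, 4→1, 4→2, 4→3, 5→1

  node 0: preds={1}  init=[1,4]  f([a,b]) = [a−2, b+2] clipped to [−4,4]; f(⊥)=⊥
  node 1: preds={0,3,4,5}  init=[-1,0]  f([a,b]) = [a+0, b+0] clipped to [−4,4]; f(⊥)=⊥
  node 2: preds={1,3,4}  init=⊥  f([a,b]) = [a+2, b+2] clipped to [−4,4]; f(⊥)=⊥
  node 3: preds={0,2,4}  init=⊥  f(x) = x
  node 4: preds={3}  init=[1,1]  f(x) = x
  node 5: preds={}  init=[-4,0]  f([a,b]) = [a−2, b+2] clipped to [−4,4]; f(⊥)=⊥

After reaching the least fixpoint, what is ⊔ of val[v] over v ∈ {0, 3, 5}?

[-4,4]

Trace (16 dequeues):
  [1] u=0 | in [-1,0] | out [-3,4] | prev [1,4] | push {}
  [2] u=1 | in [-4,4] | out [-4,4] | prev [-1,0] | push {0}
  [3] u=2 | in [-4,4] | out [-2,4] | prev ⊥ | push {}
  [4] u=3 | in [-3,4] | out [-3,4] | prev ⊥ | push {1,2}
  [5] u=4 | in [-3,4] | out [-3,4] | prev [1,1] | push {3}
  [6] u=5 | in ⊥ | out [-4,0] | ==
  [7] u=0 | in [-4,4] | out [-4,4] | prev [-3,4] | push {}
  [8] u=1 | in [-4,4] | out [-4,4] | ==
  [9] u=2 | in [-4,4] | out [-2,4] | ==
  [10] u=3 | in [-4,4] | out [-4,4] | prev [-3,4] | push {1,2,4}
  [11] u=1 | in [-4,4] | out [-4,4] | ==
  [12] u=2 | in [-4,4] | out [-2,4] | ==
  [13] u=4 | in [-4,4] | out [-4,4] | prev [-3,4] | push {1,2,3}
  [14] u=1 | in [-4,4] | out [-4,4] | ==
  [15] u=2 | in [-4,4] | out [-2,4] | ==
  [16] u=3 | in [-4,4] | out [-4,4] | ==

Converged values:
  [0] [-4,4]
  [1] [-4,4]
  [2] [-2,4]
  [3] [-4,4]
  [4] [-4,4]
  [5] [-4,0]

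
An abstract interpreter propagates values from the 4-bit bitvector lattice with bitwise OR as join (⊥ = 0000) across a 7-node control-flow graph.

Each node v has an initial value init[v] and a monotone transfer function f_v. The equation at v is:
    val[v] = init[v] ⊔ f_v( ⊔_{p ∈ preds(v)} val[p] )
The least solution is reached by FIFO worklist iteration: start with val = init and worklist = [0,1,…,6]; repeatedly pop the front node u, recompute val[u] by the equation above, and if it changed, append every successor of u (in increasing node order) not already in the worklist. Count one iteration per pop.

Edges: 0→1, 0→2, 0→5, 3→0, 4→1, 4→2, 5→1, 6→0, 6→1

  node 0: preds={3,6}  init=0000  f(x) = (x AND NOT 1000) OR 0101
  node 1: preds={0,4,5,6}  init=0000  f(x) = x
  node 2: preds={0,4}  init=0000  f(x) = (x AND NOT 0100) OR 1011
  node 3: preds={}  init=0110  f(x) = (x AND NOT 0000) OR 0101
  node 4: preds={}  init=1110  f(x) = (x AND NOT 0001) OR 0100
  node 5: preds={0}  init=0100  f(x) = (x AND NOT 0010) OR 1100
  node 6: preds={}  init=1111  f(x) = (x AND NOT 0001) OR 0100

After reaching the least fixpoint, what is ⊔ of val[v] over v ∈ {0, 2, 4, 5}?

1111

Worklist (9 pops):
  #1 pop 0: in=1111 → 0111 (was 0000); enqueue []
  #2 pop 1: in=1111 → 1111 (was 0000); enqueue []
  #3 pop 2: in=1111 → 1011 (was 0000); enqueue []
  #4 pop 3: in=0000 → 0111 (was 0110); enqueue [0]
  #5 pop 4: in=0000 → 1110 (no change)
  #6 pop 5: in=0111 → 1101 (was 0100); enqueue [1]
  #7 pop 6: in=0000 → 1111 (no change)
  #8 pop 0: in=1111 → 0111 (no change)
  #9 pop 1: in=1111 → 1111 (no change)

Fixpoint:
  val[0] = 0111
  val[1] = 1111
  val[2] = 1011
  val[3] = 0111
  val[4] = 1110
  val[5] = 1101
  val[6] = 1111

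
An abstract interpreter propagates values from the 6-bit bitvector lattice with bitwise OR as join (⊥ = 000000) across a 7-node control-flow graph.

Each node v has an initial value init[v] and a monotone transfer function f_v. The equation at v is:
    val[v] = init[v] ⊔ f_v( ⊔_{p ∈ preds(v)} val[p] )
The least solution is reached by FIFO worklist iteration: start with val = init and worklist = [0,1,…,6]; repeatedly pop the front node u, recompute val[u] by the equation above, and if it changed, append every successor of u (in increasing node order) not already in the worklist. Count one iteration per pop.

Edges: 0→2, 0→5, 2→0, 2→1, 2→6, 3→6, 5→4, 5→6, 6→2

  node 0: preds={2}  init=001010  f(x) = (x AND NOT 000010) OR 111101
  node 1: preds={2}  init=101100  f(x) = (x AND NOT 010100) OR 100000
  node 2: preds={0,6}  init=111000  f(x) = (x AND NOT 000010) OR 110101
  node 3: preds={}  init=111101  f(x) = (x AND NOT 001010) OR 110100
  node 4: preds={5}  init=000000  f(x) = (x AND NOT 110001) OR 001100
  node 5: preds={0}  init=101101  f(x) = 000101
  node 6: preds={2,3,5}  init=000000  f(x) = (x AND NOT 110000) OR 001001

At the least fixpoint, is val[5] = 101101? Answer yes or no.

yes

Trace (10 dequeues):
  [1] u=0 | in 111000 | out 111111 | prev 001010 | push {}
  [2] u=1 | in 111000 | out 101100 | ==
  [3] u=2 | in 111111 | out 111101 | prev 111000 | push {0,1}
  [4] u=3 | in 000000 | out 111101 | ==
  [5] u=4 | in 101101 | out 001100 | prev 000000 | push {}
  [6] u=5 | in 111111 | out 101101 | ==
  [7] u=6 | in 111101 | out 001101 | prev 000000 | push {2}
  [8] u=0 | in 111101 | out 111111 | ==
  [9] u=1 | in 111101 | out 101101 | prev 101100 | push {}
  [10] u=2 | in 111111 | out 111101 | ==

Converged values:
  [0] 111111
  [1] 101101
  [2] 111101
  [3] 111101
  [4] 001100
  [5] 101101
  [6] 001101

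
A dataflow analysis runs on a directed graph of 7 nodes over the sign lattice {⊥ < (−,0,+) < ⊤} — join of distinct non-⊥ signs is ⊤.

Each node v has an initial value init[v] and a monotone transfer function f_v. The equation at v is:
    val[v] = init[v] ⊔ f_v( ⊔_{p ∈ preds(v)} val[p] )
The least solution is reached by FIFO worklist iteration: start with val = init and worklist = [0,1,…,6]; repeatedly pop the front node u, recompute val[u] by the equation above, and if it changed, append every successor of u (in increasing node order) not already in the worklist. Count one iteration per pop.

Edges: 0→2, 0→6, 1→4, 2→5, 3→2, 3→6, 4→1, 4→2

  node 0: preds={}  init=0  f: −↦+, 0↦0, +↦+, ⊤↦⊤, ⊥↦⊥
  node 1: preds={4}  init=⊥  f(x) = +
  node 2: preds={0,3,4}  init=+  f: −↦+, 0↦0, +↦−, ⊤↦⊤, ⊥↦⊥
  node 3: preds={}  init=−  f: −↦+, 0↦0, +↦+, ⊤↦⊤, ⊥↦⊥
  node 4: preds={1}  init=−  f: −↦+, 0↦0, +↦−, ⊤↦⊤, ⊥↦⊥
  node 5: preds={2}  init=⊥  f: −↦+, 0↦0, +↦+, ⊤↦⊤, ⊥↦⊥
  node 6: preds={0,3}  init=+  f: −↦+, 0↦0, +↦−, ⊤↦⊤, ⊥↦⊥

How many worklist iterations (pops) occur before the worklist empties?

7

Trace (7 dequeues):
  [1] u=0 | in ⊥ | out 0 | ==
  [2] u=1 | in − | out + | prev ⊥ | push {}
  [3] u=2 | in ⊤ | out ⊤ | prev + | push {}
  [4] u=3 | in ⊥ | out − | ==
  [5] u=4 | in + | out − | ==
  [6] u=5 | in ⊤ | out ⊤ | prev ⊥ | push {}
  [7] u=6 | in ⊤ | out ⊤ | prev + | push {}

Converged values:
  [0] 0
  [1] +
  [2] ⊤
  [3] −
  [4] −
  [5] ⊤
  [6] ⊤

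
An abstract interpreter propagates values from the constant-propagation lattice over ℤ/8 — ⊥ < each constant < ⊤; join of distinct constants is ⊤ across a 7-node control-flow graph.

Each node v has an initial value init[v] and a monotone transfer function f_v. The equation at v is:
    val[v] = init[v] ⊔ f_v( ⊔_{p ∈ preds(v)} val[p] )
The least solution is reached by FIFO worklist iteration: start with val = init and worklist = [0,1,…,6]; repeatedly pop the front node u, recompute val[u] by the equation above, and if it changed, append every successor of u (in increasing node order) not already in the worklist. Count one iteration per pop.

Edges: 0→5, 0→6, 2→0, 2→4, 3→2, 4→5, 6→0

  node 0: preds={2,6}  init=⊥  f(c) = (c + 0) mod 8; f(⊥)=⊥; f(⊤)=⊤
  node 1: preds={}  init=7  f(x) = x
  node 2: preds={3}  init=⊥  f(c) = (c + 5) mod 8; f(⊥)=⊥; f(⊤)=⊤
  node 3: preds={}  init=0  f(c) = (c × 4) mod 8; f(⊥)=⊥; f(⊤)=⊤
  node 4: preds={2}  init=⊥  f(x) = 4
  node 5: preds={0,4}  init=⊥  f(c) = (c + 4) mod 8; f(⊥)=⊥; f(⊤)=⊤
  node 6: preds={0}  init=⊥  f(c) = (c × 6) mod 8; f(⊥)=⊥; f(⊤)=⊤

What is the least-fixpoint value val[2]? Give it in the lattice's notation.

Iteration log — 14 steps:
  step 1. node 0  ⊔preds=⊥  new=⊥  stable
  step 2. node 1  ⊔preds=⊥  new=7  stable
  step 3. node 2  ⊔preds=0  new=5  old=⊥  +wl: 0
  step 4. node 3  ⊔preds=⊥  new=0  stable
  step 5. node 4  ⊔preds=5  new=4  old=⊥  +wl: 
  step 6. node 5  ⊔preds=4  new=0  old=⊥  +wl: 
  step 7. node 6  ⊔preds=⊥  new=⊥  stable
  step 8. node 0  ⊔preds=5  new=5  old=⊥  +wl: 5,6
  step 9. node 5  ⊔preds=⊤  new=⊤  old=0  +wl: 
  step 10. node 6  ⊔preds=5  new=6  old=⊥  +wl: 0
  step 11. node 0  ⊔preds=⊤  new=⊤  old=5  +wl: 5,6
  step 12. node 5  ⊔preds=⊤  new=⊤  stable
  step 13. node 6  ⊔preds=⊤  new=⊤  old=6  +wl: 0
  step 14. node 0  ⊔preds=⊤  new=⊤  stable

Least fixpoint reached:
  node 0: ⊤
  node 1: 7
  node 2: 5
  node 3: 0
  node 4: 4
  node 5: ⊤
  node 6: ⊤

5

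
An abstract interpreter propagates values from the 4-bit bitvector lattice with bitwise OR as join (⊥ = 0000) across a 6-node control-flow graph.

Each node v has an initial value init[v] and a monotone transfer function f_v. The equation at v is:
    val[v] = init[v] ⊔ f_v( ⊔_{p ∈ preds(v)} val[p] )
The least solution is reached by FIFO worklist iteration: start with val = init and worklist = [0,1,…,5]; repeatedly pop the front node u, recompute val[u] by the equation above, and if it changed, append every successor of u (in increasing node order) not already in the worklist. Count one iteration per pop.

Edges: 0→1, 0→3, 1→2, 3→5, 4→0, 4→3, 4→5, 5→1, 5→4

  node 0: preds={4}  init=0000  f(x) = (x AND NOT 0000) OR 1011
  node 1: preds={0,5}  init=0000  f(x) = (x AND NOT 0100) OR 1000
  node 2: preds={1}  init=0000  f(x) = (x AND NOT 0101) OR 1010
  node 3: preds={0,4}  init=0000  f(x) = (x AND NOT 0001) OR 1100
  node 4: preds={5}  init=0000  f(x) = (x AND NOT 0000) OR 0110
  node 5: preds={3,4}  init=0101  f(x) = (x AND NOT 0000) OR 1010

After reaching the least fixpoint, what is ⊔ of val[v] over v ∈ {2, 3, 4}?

Trace (13 dequeues):
  [1] u=0 | in 0000 | out 1011 | prev 0000 | push {}
  [2] u=1 | in 1111 | out 1011 | prev 0000 | push {}
  [3] u=2 | in 1011 | out 1010 | prev 0000 | push {}
  [4] u=3 | in 1011 | out 1110 | prev 0000 | push {}
  [5] u=4 | in 0101 | out 0111 | prev 0000 | push {0,3}
  [6] u=5 | in 1111 | out 1111 | prev 0101 | push {1,4}
  [7] u=0 | in 0111 | out 1111 | prev 1011 | push {}
  [8] u=3 | in 1111 | out 1110 | ==
  [9] u=1 | in 1111 | out 1011 | ==
  [10] u=4 | in 1111 | out 1111 | prev 0111 | push {0,3,5}
  [11] u=0 | in 1111 | out 1111 | ==
  [12] u=3 | in 1111 | out 1110 | ==
  [13] u=5 | in 1111 | out 1111 | ==

Converged values:
  [0] 1111
  [1] 1011
  [2] 1010
  [3] 1110
  [4] 1111
  [5] 1111

1111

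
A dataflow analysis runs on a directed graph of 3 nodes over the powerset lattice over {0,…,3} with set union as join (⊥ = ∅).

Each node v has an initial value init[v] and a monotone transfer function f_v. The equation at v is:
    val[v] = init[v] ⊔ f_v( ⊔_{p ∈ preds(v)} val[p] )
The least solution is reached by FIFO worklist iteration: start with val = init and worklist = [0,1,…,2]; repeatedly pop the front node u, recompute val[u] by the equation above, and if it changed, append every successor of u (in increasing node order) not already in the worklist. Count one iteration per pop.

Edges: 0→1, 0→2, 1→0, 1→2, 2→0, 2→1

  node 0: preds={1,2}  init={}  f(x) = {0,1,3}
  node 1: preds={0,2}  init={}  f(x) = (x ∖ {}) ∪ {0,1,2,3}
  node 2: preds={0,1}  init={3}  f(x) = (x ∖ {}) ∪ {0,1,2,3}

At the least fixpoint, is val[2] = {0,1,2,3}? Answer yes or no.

Worklist (5 pops):
  #1 pop 0: in={3} → {0,1,3} (was {}); enqueue []
  #2 pop 1: in={0,1,3} → {0,1,2,3} (was {}); enqueue [0]
  #3 pop 2: in={0,1,2,3} → {0,1,2,3} (was {3}); enqueue [1]
  #4 pop 0: in={0,1,2,3} → {0,1,3} (no change)
  #5 pop 1: in={0,1,2,3} → {0,1,2,3} (no change)

Fixpoint:
  val[0] = {0,1,3}
  val[1] = {0,1,2,3}
  val[2] = {0,1,2,3}

yes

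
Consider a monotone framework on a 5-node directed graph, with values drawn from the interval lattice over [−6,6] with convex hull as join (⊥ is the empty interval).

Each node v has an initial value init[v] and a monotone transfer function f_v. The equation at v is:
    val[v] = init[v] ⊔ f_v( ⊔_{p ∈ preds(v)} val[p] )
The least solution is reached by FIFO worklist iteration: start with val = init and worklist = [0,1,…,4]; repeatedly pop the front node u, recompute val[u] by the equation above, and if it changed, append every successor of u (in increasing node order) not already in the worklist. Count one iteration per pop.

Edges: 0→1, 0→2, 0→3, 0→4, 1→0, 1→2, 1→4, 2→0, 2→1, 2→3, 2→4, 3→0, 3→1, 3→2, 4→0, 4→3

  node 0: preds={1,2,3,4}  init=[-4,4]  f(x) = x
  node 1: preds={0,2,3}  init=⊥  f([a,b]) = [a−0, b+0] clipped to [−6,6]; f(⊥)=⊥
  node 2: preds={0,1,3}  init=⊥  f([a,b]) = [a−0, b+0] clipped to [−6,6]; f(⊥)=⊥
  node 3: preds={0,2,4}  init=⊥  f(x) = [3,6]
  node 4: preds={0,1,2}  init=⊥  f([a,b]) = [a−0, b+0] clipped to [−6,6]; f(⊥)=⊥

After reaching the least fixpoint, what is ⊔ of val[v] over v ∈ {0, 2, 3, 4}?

[-4,6]

Worklist (13 pops):
  #1 pop 0: in=⊥ → [-4,4] (no change)
  #2 pop 1: in=[-4,4] → [-4,4] (was ⊥); enqueue [0]
  #3 pop 2: in=[-4,4] → [-4,4] (was ⊥); enqueue [1]
  #4 pop 3: in=[-4,4] → [3,6] (was ⊥); enqueue [2]
  #5 pop 4: in=[-4,4] → [-4,4] (was ⊥); enqueue [3]
  #6 pop 0: in=[-4,6] → [-4,6] (was [-4,4]); enqueue [4]
  #7 pop 1: in=[-4,6] → [-4,6] (was [-4,4]); enqueue [0]
  #8 pop 2: in=[-4,6] → [-4,6] (was [-4,4]); enqueue [1]
  #9 pop 3: in=[-4,6] → [3,6] (no change)
  #10 pop 4: in=[-4,6] → [-4,6] (was [-4,4]); enqueue [3]
  #11 pop 0: in=[-4,6] → [-4,6] (no change)
  #12 pop 1: in=[-4,6] → [-4,6] (no change)
  #13 pop 3: in=[-4,6] → [3,6] (no change)

Fixpoint:
  val[0] = [-4,6]
  val[1] = [-4,6]
  val[2] = [-4,6]
  val[3] = [3,6]
  val[4] = [-4,6]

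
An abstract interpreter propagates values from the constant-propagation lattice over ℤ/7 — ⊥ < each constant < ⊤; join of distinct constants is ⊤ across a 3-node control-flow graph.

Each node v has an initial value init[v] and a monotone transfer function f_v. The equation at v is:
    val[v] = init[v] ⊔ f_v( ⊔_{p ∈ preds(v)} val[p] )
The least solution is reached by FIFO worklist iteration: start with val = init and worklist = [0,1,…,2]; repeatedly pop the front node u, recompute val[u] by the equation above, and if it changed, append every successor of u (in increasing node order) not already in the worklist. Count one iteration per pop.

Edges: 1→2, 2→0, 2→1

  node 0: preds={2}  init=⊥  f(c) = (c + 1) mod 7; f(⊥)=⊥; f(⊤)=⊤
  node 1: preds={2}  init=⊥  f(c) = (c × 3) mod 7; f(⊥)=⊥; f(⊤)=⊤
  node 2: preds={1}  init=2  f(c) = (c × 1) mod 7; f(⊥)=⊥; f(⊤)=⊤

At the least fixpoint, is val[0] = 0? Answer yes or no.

Iteration log — 6 steps:
  step 1. node 0  ⊔preds=2  new=3  old=⊥  +wl: 
  step 2. node 1  ⊔preds=2  new=6  old=⊥  +wl: 
  step 3. node 2  ⊔preds=6  new=⊤  old=2  +wl: 0,1
  step 4. node 0  ⊔preds=⊤  new=⊤  old=3  +wl: 
  step 5. node 1  ⊔preds=⊤  new=⊤  old=6  +wl: 2
  step 6. node 2  ⊔preds=⊤  new=⊤  stable

Least fixpoint reached:
  node 0: ⊤
  node 1: ⊤
  node 2: ⊤

no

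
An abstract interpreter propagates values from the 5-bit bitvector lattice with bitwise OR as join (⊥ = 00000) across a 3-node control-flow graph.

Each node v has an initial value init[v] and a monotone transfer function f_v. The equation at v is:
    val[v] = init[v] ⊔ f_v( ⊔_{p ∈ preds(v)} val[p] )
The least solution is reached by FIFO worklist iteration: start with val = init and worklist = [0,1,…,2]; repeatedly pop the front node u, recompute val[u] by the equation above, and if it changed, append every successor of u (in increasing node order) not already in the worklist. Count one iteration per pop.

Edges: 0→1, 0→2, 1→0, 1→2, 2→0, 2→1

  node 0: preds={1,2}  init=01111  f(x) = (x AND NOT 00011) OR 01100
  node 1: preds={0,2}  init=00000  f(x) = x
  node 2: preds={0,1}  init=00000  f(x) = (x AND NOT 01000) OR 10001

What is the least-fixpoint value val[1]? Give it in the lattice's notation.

11111

Worklist (7 pops):
  #1 pop 0: in=00000 → 01111 (no change)
  #2 pop 1: in=01111 → 01111 (was 00000); enqueue [0]
  #3 pop 2: in=01111 → 10111 (was 00000); enqueue [1]
  #4 pop 0: in=11111 → 11111 (was 01111); enqueue [2]
  #5 pop 1: in=11111 → 11111 (was 01111); enqueue [0]
  #6 pop 2: in=11111 → 10111 (no change)
  #7 pop 0: in=11111 → 11111 (no change)

Fixpoint:
  val[0] = 11111
  val[1] = 11111
  val[2] = 10111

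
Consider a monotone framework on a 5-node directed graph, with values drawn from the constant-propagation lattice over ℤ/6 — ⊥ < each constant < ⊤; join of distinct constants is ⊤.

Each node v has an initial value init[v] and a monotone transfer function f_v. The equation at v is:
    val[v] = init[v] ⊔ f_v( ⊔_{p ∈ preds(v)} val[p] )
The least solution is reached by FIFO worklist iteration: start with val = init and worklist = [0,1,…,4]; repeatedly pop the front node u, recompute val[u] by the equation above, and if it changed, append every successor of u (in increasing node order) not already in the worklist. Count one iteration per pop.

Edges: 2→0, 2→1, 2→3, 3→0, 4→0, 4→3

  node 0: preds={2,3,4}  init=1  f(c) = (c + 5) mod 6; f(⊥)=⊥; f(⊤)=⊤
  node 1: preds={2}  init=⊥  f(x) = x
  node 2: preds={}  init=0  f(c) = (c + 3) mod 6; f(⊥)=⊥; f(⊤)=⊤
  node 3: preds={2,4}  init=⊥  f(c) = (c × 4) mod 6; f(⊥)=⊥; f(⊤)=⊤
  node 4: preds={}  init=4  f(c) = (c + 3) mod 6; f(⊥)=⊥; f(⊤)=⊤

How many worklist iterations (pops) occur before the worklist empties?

Worklist (6 pops):
  #1 pop 0: in=⊤ → ⊤ (was 1); enqueue []
  #2 pop 1: in=0 → 0 (was ⊥); enqueue []
  #3 pop 2: in=⊥ → 0 (no change)
  #4 pop 3: in=⊤ → ⊤ (was ⊥); enqueue [0]
  #5 pop 4: in=⊥ → 4 (no change)
  #6 pop 0: in=⊤ → ⊤ (no change)

Fixpoint:
  val[0] = ⊤
  val[1] = 0
  val[2] = 0
  val[3] = ⊤
  val[4] = 4

6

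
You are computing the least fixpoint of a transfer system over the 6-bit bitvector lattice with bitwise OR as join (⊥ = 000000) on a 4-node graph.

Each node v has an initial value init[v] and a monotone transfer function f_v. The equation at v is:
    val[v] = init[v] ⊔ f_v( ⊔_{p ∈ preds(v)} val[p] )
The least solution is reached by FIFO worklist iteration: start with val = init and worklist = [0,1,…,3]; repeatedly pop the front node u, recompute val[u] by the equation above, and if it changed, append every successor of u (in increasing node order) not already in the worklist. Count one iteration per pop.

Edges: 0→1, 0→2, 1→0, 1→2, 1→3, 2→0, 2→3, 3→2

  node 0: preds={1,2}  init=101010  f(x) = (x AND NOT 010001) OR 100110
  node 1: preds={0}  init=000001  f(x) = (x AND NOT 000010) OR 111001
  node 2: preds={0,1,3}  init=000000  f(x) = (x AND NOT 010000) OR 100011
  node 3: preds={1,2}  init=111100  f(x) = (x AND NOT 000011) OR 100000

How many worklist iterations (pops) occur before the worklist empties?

Trace (5 dequeues):
  [1] u=0 | in 000001 | out 101110 | prev 101010 | push {}
  [2] u=1 | in 101110 | out 111101 | prev 000001 | push {0}
  [3] u=2 | in 111111 | out 101111 | prev 000000 | push {}
  [4] u=3 | in 111111 | out 111100 | ==
  [5] u=0 | in 111111 | out 101110 | ==

Converged values:
  [0] 101110
  [1] 111101
  [2] 101111
  [3] 111100

5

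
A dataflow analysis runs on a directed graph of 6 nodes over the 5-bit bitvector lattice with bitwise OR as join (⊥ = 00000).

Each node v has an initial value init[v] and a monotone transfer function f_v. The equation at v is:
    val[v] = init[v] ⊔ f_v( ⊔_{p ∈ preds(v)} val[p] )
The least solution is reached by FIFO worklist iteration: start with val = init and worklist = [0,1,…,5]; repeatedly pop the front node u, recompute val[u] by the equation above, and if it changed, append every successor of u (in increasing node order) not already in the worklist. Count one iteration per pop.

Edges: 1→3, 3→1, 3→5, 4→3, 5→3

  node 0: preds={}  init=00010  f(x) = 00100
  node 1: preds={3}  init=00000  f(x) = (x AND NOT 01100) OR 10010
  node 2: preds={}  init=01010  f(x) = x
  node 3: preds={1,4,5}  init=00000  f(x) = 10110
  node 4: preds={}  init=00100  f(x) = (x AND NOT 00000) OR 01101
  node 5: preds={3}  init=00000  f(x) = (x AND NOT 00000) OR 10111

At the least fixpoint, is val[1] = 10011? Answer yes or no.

no

Iteration log — 8 steps:
  step 1. node 0  ⊔preds=00000  new=00110  old=00010  +wl: 
  step 2. node 1  ⊔preds=00000  new=10010  old=00000  +wl: 
  step 3. node 2  ⊔preds=00000  new=01010  stable
  step 4. node 3  ⊔preds=10110  new=10110  old=00000  +wl: 1
  step 5. node 4  ⊔preds=00000  new=01101  old=00100  +wl: 3
  step 6. node 5  ⊔preds=10110  new=10111  old=00000  +wl: 
  step 7. node 1  ⊔preds=10110  new=10010  stable
  step 8. node 3  ⊔preds=11111  new=10110  stable

Least fixpoint reached:
  node 0: 00110
  node 1: 10010
  node 2: 01010
  node 3: 10110
  node 4: 01101
  node 5: 10111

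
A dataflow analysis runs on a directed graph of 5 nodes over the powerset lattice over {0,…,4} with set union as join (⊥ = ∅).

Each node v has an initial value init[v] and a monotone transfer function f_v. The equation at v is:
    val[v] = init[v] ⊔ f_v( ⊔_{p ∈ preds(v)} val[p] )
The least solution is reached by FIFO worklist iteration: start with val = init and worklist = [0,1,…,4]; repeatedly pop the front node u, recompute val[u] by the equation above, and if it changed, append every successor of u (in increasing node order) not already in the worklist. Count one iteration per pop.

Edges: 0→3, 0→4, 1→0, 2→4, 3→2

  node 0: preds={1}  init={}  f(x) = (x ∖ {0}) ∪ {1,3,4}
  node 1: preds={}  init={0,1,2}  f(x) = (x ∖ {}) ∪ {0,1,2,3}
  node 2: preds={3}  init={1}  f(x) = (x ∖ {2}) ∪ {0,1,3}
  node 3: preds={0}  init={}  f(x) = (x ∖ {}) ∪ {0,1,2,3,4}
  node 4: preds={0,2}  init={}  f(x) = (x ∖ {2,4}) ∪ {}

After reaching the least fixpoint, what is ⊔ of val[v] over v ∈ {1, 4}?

{0,1,2,3}

Worklist (8 pops):
  #1 pop 0: in={0,1,2} → {1,2,3,4} (was {}); enqueue []
  #2 pop 1: in={} → {0,1,2,3} (was {0,1,2}); enqueue [0]
  #3 pop 2: in={} → {0,1,3} (was {1}); enqueue []
  #4 pop 3: in={1,2,3,4} → {0,1,2,3,4} (was {}); enqueue [2]
  #5 pop 4: in={0,1,2,3,4} → {0,1,3} (was {}); enqueue []
  #6 pop 0: in={0,1,2,3} → {1,2,3,4} (no change)
  #7 pop 2: in={0,1,2,3,4} → {0,1,3,4} (was {0,1,3}); enqueue [4]
  #8 pop 4: in={0,1,2,3,4} → {0,1,3} (no change)

Fixpoint:
  val[0] = {1,2,3,4}
  val[1] = {0,1,2,3}
  val[2] = {0,1,3,4}
  val[3] = {0,1,2,3,4}
  val[4] = {0,1,3}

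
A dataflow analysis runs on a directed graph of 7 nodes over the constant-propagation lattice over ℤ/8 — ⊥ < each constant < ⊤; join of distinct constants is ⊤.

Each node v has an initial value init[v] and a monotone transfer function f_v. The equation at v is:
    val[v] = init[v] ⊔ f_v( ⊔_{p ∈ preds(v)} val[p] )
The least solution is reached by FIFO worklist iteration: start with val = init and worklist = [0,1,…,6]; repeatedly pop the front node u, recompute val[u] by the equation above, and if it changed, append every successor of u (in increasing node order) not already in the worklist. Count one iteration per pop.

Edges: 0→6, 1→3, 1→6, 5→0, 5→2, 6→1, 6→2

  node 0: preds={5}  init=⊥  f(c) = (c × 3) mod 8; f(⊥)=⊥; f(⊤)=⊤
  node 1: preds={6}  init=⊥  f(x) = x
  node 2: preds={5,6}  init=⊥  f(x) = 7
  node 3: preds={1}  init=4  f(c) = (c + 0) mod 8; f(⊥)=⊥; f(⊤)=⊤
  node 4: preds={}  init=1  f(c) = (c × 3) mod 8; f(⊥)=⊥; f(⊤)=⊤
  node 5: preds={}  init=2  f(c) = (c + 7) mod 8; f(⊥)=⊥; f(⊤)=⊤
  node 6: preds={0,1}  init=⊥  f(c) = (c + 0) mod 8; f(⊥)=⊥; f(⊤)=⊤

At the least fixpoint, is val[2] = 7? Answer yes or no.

yes

Iteration log — 11 steps:
  step 1. node 0  ⊔preds=2  new=6  old=⊥  +wl: 
  step 2. node 1  ⊔preds=⊥  new=⊥  stable
  step 3. node 2  ⊔preds=2  new=7  old=⊥  +wl: 
  step 4. node 3  ⊔preds=⊥  new=4  stable
  step 5. node 4  ⊔preds=⊥  new=1  stable
  step 6. node 5  ⊔preds=⊥  new=2  stable
  step 7. node 6  ⊔preds=6  new=6  old=⊥  +wl: 1,2
  step 8. node 1  ⊔preds=6  new=6  old=⊥  +wl: 3,6
  step 9. node 2  ⊔preds=⊤  new=7  stable
  step 10. node 3  ⊔preds=6  new=⊤  old=4  +wl: 
  step 11. node 6  ⊔preds=6  new=6  stable

Least fixpoint reached:
  node 0: 6
  node 1: 6
  node 2: 7
  node 3: ⊤
  node 4: 1
  node 5: 2
  node 6: 6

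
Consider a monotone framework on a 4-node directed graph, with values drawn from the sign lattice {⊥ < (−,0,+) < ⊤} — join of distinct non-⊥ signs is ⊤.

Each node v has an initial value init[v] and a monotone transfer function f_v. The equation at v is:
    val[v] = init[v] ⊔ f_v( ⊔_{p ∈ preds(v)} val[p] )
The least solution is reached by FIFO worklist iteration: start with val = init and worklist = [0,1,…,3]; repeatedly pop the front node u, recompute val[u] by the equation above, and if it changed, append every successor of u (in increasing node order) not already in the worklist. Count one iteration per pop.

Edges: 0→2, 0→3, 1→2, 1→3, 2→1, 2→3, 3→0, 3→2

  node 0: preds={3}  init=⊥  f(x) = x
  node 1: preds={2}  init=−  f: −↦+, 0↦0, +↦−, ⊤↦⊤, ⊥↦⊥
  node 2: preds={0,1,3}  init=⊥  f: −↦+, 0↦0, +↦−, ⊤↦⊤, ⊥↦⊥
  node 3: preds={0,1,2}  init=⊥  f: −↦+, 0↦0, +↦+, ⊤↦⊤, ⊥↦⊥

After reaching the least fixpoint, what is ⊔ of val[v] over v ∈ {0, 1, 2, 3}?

⊤

Iteration log — 11 steps:
  step 1. node 0  ⊔preds=⊥  new=⊥  stable
  step 2. node 1  ⊔preds=⊥  new=−  stable
  step 3. node 2  ⊔preds=−  new=+  old=⊥  +wl: 1
  step 4. node 3  ⊔preds=⊤  new=⊤  old=⊥  +wl: 0,2
  step 5. node 1  ⊔preds=+  new=−  stable
  step 6. node 0  ⊔preds=⊤  new=⊤  old=⊥  +wl: 3
  step 7. node 2  ⊔preds=⊤  new=⊤  old=+  +wl: 1
  step 8. node 3  ⊔preds=⊤  new=⊤  stable
  step 9. node 1  ⊔preds=⊤  new=⊤  old=−  +wl: 2,3
  step 10. node 2  ⊔preds=⊤  new=⊤  stable
  step 11. node 3  ⊔preds=⊤  new=⊤  stable

Least fixpoint reached:
  node 0: ⊤
  node 1: ⊤
  node 2: ⊤
  node 3: ⊤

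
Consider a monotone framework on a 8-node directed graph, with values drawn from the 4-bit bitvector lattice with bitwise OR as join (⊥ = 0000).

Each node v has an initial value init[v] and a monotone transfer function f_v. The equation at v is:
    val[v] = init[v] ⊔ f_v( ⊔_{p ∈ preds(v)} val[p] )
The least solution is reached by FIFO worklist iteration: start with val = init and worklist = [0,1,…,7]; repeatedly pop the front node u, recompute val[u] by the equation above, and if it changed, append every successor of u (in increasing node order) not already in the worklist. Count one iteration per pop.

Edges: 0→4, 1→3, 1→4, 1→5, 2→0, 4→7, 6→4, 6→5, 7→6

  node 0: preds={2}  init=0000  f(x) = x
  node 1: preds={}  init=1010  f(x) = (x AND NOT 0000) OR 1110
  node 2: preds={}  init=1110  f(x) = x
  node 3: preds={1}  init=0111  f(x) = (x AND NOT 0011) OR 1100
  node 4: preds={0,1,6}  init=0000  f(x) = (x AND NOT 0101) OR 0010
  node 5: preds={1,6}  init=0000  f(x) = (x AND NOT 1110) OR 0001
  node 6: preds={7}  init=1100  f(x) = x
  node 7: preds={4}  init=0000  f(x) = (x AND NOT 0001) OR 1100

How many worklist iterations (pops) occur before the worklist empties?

11

Trace (11 dequeues):
  [1] u=0 | in 1110 | out 1110 | prev 0000 | push {}
  [2] u=1 | in 0000 | out 1110 | prev 1010 | push {}
  [3] u=2 | in 0000 | out 1110 | ==
  [4] u=3 | in 1110 | out 1111 | prev 0111 | push {}
  [5] u=4 | in 1110 | out 1010 | prev 0000 | push {}
  [6] u=5 | in 1110 | out 0001 | prev 0000 | push {}
  [7] u=6 | in 0000 | out 1100 | ==
  [8] u=7 | in 1010 | out 1110 | prev 0000 | push {6}
  [9] u=6 | in 1110 | out 1110 | prev 1100 | push {4,5}
  [10] u=4 | in 1110 | out 1010 | ==
  [11] u=5 | in 1110 | out 0001 | ==

Converged values:
  [0] 1110
  [1] 1110
  [2] 1110
  [3] 1111
  [4] 1010
  [5] 0001
  [6] 1110
  [7] 1110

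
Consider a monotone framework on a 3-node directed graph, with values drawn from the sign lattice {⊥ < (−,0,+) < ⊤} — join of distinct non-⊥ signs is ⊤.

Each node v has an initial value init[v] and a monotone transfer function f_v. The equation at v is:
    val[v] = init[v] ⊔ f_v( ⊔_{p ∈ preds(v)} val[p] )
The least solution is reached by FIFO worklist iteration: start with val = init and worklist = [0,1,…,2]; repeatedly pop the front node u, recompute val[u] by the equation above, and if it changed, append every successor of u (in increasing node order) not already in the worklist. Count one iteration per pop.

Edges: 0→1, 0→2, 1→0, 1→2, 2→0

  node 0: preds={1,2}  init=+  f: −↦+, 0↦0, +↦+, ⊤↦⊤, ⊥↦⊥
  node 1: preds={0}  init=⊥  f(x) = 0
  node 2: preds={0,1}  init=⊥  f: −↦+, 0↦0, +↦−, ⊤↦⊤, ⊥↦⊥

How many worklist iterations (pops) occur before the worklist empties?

Trace (6 dequeues):
  [1] u=0 | in ⊥ | out + | ==
  [2] u=1 | in + | out 0 | prev ⊥ | push {0}
  [3] u=2 | in ⊤ | out ⊤ | prev ⊥ | push {}
  [4] u=0 | in ⊤ | out ⊤ | prev + | push {1,2}
  [5] u=1 | in ⊤ | out 0 | ==
  [6] u=2 | in ⊤ | out ⊤ | ==

Converged values:
  [0] ⊤
  [1] 0
  [2] ⊤

6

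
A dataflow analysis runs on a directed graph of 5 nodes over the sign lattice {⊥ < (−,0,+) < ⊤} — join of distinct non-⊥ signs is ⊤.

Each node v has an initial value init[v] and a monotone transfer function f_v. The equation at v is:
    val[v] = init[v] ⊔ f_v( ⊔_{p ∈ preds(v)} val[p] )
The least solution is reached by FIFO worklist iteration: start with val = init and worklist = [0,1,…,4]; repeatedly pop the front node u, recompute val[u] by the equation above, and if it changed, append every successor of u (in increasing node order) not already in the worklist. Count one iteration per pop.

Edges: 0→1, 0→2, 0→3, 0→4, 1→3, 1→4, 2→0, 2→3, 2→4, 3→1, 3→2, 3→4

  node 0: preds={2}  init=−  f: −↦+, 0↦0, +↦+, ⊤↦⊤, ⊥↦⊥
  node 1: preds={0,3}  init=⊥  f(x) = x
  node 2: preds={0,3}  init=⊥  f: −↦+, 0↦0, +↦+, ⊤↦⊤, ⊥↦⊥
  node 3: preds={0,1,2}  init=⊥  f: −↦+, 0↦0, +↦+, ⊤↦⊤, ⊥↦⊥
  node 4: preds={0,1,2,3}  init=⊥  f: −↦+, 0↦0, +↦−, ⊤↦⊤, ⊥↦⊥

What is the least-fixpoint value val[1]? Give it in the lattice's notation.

⊤

Iteration log — 11 steps:
  step 1. node 0  ⊔preds=⊥  new=−  stable
  step 2. node 1  ⊔preds=−  new=−  old=⊥  +wl: 
  step 3. node 2  ⊔preds=−  new=+  old=⊥  +wl: 0
  step 4. node 3  ⊔preds=⊤  new=⊤  old=⊥  +wl: 1,2
  step 5. node 4  ⊔preds=⊤  new=⊤  old=⊥  +wl: 
  step 6. node 0  ⊔preds=+  new=⊤  old=−  +wl: 3,4
  step 7. node 1  ⊔preds=⊤  new=⊤  old=−  +wl: 
  step 8. node 2  ⊔preds=⊤  new=⊤  old=+  +wl: 0
  step 9. node 3  ⊔preds=⊤  new=⊤  stable
  step 10. node 4  ⊔preds=⊤  new=⊤  stable
  step 11. node 0  ⊔preds=⊤  new=⊤  stable

Least fixpoint reached:
  node 0: ⊤
  node 1: ⊤
  node 2: ⊤
  node 3: ⊤
  node 4: ⊤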